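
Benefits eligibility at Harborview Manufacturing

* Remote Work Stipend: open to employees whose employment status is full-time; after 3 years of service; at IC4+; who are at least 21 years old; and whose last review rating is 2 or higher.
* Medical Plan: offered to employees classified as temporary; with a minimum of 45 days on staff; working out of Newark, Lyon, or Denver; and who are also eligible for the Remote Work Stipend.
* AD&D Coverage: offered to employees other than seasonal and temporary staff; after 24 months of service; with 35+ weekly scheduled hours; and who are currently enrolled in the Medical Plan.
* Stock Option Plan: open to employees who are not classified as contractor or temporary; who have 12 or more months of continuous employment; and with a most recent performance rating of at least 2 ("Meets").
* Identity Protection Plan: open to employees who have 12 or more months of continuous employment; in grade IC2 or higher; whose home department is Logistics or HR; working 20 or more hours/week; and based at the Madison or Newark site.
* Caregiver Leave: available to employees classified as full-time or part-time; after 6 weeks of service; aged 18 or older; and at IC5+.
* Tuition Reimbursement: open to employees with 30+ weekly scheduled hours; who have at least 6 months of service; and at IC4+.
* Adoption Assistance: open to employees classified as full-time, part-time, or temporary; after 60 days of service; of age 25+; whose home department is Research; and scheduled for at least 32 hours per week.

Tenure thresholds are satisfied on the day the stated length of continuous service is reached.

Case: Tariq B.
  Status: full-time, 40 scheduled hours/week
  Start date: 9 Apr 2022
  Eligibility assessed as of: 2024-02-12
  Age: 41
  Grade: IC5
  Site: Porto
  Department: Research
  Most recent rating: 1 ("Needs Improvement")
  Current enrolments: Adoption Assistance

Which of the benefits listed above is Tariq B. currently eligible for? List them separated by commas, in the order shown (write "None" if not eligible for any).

Service from 9 Apr 2022 to 2024-02-12: 674 days.
Remote Work Stipend — status full-time ✓; service 674 days < 3 years (≈1095 days) ✗ → not eligible.
Medical Plan — status full-time ✗ (requires temporary) → not eligible.
AD&D Coverage — status full-time ✓ (not excluded); service 674 days < 24 months (≈720 days) ✗ → not eligible.
Stock Option Plan — status full-time ✓ (not excluded); service 674 days ≥ 12 months (≈360 days) ✓; rating 1 < 2 ✗ → not eligible.
Identity Protection Plan — service 674 days ≥ 12 months (≈360 days) ✓; grade IC5 ≥ IC2 ✓; dept Research ✗ → not eligible.
Caregiver Leave — status full-time ✓; service 674 days ≥ 6 weeks (≈42 days) ✓; age 41 ≥ 18 ✓; grade IC5 ≥ IC5 ✓ → eligible.
Tuition Reimbursement — 40 hrs/wk ≥ 30 ✓; service 674 days ≥ 6 months (≈180 days) ✓; grade IC5 ≥ IC4 ✓ → eligible.
Adoption Assistance — status full-time ✓; service 674 days ≥ 60 days ✓; age 41 ≥ 25 ✓; dept Research ✓; 40 hrs/wk ≥ 32 ✓ → eligible.

Caregiver Leave, Tuition Reimbursement, Adoption Assistance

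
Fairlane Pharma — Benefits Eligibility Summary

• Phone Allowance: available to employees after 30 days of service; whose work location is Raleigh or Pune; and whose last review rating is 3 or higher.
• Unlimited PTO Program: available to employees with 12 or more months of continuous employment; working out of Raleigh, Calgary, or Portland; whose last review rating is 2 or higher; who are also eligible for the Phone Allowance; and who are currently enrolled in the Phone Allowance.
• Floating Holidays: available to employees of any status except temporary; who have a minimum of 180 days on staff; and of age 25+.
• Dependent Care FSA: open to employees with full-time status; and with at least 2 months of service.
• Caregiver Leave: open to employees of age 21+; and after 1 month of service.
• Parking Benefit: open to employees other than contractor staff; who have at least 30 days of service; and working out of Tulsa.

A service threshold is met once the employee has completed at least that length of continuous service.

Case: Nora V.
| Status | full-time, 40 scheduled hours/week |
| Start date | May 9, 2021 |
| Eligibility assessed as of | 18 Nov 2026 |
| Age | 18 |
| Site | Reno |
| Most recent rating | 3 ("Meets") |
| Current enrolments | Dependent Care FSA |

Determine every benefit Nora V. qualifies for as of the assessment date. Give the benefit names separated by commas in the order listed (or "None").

Service from May 9, 2021 to 18 Nov 2026: 2019 days.
Phone Allowance — service 2019 days ≥ 30 days ✓; site Reno ✗ (not Raleigh or Pune) → not eligible.
Unlimited PTO Program — service 2019 days ≥ 12 months (≈360 days) ✓; site Reno ✗ (not Raleigh, Calgary, or Portland) → not eligible.
Floating Holidays — status full-time ✓ (not excluded); service 2019 days ≥ 180 days ✓; age 18 < 25 ✗ → not eligible.
Dependent Care FSA — status full-time ✓; service 2019 days ≥ 2 months (≈60 days) ✓ → eligible.
Caregiver Leave — age 18 < 21 ✗ → not eligible.
Parking Benefit — status full-time ✓ (not excluded); service 2019 days ≥ 30 days ✓; site Reno ✗ (not Tulsa) → not eligible.

Dependent Care FSA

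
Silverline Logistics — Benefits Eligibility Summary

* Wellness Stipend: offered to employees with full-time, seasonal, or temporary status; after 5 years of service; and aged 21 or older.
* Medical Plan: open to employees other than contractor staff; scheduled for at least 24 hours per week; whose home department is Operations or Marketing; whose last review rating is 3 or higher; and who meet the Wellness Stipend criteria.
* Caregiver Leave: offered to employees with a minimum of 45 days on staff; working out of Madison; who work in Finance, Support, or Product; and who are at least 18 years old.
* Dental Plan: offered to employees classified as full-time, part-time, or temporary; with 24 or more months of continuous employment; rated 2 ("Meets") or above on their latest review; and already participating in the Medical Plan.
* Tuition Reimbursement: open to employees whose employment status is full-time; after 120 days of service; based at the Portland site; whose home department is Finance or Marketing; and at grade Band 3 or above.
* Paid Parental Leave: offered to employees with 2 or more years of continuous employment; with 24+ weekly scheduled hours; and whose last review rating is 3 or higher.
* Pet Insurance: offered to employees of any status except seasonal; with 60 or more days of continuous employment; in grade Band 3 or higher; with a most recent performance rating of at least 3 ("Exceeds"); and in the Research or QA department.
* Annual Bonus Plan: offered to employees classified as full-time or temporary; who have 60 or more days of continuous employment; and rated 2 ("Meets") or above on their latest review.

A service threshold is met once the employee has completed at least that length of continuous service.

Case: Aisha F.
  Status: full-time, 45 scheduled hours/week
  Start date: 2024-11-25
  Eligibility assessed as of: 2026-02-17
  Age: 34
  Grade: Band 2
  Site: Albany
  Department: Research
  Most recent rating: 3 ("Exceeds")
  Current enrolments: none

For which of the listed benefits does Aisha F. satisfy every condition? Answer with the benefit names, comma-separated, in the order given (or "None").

Annual Bonus Plan

Service from 2024-11-25 to 2026-02-17: 449 days.
Wellness Stipend — status full-time ✓; service 449 days < 5 years (≈1825 days) ✗ → not eligible.
Medical Plan — status full-time ✓ (not excluded); 45 hrs/wk ≥ 24 ✓; dept Research ✗ → not eligible.
Caregiver Leave — service 449 days ≥ 45 days ✓; site Albany ✗ (not Madison) → not eligible.
Dental Plan — status full-time ✓; service 449 days < 24 months (≈720 days) ✗ → not eligible.
Tuition Reimbursement — status full-time ✓; service 449 days ≥ 120 days ✓; site Albany ✗ (not Portland) → not eligible.
Paid Parental Leave — service 449 days < 2 years (≈730 days) ✗ → not eligible.
Pet Insurance — status full-time ✓ (not excluded); service 449 days ≥ 60 days ✓; grade Band 2 < Band 3 ✗ → not eligible.
Annual Bonus Plan — status full-time ✓; service 449 days ≥ 60 days ✓; rating 3 ≥ 2 ✓ → eligible.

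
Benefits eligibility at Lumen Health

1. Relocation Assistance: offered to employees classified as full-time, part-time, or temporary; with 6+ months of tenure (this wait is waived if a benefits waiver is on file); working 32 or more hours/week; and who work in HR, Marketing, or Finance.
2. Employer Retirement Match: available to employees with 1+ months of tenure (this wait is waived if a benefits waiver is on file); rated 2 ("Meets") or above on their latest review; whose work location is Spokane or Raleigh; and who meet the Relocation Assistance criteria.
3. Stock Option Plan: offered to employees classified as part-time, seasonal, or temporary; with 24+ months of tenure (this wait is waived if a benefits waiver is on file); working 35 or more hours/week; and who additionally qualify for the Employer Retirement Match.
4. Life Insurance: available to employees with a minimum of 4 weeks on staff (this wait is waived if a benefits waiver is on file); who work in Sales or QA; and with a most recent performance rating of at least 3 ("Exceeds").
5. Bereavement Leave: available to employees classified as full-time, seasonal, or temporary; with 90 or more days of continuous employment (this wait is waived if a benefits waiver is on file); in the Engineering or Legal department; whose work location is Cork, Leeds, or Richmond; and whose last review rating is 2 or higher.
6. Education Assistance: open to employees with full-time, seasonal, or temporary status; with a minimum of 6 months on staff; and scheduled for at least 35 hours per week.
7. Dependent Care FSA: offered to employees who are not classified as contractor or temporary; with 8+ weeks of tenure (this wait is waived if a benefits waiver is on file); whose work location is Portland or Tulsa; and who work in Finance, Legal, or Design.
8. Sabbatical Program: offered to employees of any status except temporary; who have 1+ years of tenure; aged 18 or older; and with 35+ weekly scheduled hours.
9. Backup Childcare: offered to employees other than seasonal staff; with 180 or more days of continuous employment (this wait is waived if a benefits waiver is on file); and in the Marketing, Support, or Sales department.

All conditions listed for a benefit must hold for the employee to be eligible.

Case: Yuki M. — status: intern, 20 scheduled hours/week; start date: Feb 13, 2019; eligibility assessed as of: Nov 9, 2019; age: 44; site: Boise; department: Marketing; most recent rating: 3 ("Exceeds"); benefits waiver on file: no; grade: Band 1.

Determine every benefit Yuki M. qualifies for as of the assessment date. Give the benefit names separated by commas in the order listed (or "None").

Backup Childcare

Service from Feb 13, 2019 to Nov 9, 2019: 269 days.
Relocation Assistance — status intern ✗ (requires full-time, part-time, or temporary) → not eligible.
Employer Retirement Match — no waiver, service 269 days ≥ 1 month (≈30 days) ✓; rating 3 ≥ 2 ✓; site Boise ✗ (not Spokane or Raleigh) → not eligible.
Stock Option Plan — status intern ✗ (requires part-time, seasonal, or temporary) → not eligible.
Life Insurance — no waiver, service 269 days ≥ 4 weeks (≈28 days) ✓; dept Marketing ✗ → not eligible.
Bereavement Leave — status intern ✗ (requires full-time, seasonal, or temporary) → not eligible.
Education Assistance — status intern ✗ (requires full-time, seasonal, or temporary) → not eligible.
Dependent Care FSA — status intern ✓ (not excluded); no waiver, service 269 days ≥ 8 weeks (≈56 days) ✓; site Boise ✗ (not Portland or Tulsa) → not eligible.
Sabbatical Program — status intern ✓ (not excluded); service 269 days < 1 year (≈365 days) ✗ → not eligible.
Backup Childcare — status intern ✓ (not excluded); no waiver, service 269 days ≥ 180 days ✓; dept Marketing ✓ → eligible.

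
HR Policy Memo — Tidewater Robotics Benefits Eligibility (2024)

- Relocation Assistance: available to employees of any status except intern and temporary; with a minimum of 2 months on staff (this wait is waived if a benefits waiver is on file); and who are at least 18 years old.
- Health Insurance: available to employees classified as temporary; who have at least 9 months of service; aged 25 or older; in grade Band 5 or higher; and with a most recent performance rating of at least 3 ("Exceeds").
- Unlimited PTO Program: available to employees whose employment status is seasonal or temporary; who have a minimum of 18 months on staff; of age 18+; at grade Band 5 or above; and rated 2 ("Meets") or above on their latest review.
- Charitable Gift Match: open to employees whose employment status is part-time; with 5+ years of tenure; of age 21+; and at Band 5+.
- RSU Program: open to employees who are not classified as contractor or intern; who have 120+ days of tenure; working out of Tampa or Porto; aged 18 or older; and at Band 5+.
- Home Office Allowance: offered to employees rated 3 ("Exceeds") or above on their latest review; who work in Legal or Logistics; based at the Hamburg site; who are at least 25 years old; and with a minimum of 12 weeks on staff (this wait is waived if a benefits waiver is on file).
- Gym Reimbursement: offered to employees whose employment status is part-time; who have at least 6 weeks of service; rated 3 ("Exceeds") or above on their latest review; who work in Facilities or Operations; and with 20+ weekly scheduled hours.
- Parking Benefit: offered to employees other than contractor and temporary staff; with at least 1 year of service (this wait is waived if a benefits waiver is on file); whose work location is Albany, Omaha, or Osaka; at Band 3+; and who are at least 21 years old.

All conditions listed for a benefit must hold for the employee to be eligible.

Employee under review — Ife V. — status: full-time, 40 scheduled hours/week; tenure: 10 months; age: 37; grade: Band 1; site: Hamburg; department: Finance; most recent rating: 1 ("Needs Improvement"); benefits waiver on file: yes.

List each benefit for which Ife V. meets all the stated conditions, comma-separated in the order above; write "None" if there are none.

Relocation Assistance — status full-time ✓ (not excluded); benefits waiver on file ✓; age 37 ≥ 18 ✓ → eligible.
Health Insurance — status full-time ✗ (requires temporary) → not eligible.
Unlimited PTO Program — status full-time ✗ (requires seasonal or temporary) → not eligible.
Charitable Gift Match — status full-time ✗ (requires part-time) → not eligible.
RSU Program — status full-time ✓ (not excluded); service 10 months ≥ 120 days ✓; site Hamburg ✗ (not Tampa or Porto) → not eligible.
Home Office Allowance — rating 1 < 3 ✗ → not eligible.
Gym Reimbursement — status full-time ✗ (requires part-time) → not eligible.
Parking Benefit — status full-time ✓ (not excluded); benefits waiver on file ✓; site Hamburg ✗ (not Albany, Omaha, or Osaka) → not eligible.

Relocation Assistance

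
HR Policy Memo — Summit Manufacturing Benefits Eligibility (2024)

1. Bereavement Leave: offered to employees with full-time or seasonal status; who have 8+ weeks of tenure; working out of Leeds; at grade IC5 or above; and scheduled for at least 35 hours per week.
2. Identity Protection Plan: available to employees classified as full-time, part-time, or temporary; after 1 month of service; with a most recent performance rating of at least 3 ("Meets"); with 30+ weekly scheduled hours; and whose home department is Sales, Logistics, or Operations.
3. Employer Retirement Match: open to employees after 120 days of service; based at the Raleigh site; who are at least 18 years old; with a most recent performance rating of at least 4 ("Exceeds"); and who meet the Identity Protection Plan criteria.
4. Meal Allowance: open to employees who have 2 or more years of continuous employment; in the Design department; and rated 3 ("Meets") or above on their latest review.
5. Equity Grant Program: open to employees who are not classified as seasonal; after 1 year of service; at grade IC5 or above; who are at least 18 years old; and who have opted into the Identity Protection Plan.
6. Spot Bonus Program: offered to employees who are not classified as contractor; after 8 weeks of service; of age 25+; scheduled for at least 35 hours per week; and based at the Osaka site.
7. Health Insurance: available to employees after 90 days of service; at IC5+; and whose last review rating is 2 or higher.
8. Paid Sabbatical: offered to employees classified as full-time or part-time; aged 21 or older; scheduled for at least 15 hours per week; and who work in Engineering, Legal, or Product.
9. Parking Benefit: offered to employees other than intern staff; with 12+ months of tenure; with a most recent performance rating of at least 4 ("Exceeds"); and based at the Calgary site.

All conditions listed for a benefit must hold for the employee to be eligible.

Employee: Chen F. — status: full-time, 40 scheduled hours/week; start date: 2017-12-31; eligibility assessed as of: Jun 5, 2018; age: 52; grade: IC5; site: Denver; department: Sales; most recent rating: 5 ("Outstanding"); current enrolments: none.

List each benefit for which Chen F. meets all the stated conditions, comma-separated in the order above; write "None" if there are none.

Identity Protection Plan, Health Insurance

Service from 2017-12-31 to Jun 5, 2018: 156 days.
Bereavement Leave — status full-time ✓; service 156 days ≥ 8 weeks (≈56 days) ✓; site Denver ✗ (not Leeds) → not eligible.
Identity Protection Plan — status full-time ✓; service 156 days ≥ 1 month (≈30 days) ✓; rating 5 ≥ 3 ✓; 40 hrs/wk ≥ 30 ✓; dept Sales ✓ → eligible.
Employer Retirement Match — service 156 days ≥ 120 days ✓; site Denver ✗ (not Raleigh) → not eligible.
Meal Allowance — service 156 days < 2 years (≈730 days) ✗ → not eligible.
Equity Grant Program — status full-time ✓ (not excluded); service 156 days < 1 year (≈365 days) ✗ → not eligible.
Spot Bonus Program — status full-time ✓ (not excluded); service 156 days ≥ 8 weeks (≈56 days) ✓; age 52 ≥ 25 ✓; 40 hrs/wk ≥ 35 ✓; site Denver ✗ (not Osaka) → not eligible.
Health Insurance — service 156 days ≥ 90 days ✓; grade IC5 ≥ IC5 ✓; rating 5 ≥ 2 ✓ → eligible.
Paid Sabbatical — status full-time ✓; age 52 ≥ 21 ✓; 40 hrs/wk ≥ 15 ✓; dept Sales ✗ → not eligible.
Parking Benefit — status full-time ✓ (not excluded); service 156 days < 12 months (≈360 days) ✗ → not eligible.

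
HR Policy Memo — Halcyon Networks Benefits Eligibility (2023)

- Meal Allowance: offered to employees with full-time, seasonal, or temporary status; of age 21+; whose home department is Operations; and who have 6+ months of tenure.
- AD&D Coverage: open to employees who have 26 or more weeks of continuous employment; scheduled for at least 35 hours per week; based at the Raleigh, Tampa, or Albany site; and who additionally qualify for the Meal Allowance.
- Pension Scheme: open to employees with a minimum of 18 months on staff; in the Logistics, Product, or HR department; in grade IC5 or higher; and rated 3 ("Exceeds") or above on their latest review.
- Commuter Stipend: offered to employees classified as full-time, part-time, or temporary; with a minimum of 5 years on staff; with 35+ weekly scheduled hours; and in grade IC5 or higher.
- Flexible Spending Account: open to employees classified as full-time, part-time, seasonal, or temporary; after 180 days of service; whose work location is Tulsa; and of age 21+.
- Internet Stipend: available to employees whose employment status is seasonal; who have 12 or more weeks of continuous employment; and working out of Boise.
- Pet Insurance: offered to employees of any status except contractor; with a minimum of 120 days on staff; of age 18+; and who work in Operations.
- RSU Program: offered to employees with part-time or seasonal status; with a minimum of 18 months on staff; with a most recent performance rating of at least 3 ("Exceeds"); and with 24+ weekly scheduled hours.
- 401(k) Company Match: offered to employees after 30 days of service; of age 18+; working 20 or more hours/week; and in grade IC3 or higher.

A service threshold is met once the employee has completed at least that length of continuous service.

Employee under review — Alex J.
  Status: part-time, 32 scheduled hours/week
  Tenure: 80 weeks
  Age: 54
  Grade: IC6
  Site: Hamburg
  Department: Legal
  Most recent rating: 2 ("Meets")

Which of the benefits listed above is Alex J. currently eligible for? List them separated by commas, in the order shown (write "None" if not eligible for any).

401(k) Company Match

Meal Allowance — status part-time ✗ (requires full-time, seasonal, or temporary) → not eligible.
AD&D Coverage — service 80 weeks ≥ 26 weeks ✓; 32 hrs/wk < 35 ✗ → not eligible.
Pension Scheme — service 80 weeks ≥ 18 months (≈540 days) ✓; dept Legal ✗ → not eligible.
Commuter Stipend — status part-time ✓; service 80 weeks < 5 years (≈1825 days) ✗ → not eligible.
Flexible Spending Account — status part-time ✓; service 80 weeks ≥ 180 days ✓; site Hamburg ✗ (not Tulsa) → not eligible.
Internet Stipend — status part-time ✗ (requires seasonal) → not eligible.
Pet Insurance — status part-time ✓ (not excluded); service 80 weeks ≥ 120 days ✓; age 54 ≥ 18 ✓; dept Legal ✗ → not eligible.
RSU Program — status part-time ✓; service 80 weeks ≥ 18 months (≈540 days) ✓; rating 2 < 3 ✗ → not eligible.
401(k) Company Match — service 80 weeks ≥ 30 days ✓; age 54 ≥ 18 ✓; 32 hrs/wk ≥ 20 ✓; grade IC6 ≥ IC3 ✓ → eligible.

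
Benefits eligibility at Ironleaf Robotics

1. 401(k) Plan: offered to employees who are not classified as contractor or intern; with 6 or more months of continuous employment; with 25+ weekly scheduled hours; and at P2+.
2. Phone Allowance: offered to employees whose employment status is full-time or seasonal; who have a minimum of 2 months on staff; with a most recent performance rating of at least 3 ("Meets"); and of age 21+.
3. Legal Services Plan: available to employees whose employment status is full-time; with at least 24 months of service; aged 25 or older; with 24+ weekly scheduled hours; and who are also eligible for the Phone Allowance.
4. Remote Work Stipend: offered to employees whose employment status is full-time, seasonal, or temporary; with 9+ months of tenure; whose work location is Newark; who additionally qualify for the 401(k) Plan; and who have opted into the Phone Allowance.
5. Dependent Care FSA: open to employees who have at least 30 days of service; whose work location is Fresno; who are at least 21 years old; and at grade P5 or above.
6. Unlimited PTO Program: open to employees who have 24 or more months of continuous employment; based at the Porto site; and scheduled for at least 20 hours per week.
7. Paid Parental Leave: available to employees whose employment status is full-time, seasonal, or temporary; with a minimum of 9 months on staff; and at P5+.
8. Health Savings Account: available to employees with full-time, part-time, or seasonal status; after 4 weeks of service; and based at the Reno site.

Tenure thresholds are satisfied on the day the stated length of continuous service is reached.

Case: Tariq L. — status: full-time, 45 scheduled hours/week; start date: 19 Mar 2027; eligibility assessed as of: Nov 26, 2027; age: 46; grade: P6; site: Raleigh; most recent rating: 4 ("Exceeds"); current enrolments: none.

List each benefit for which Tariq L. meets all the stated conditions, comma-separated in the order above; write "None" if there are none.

401(k) Plan, Phone Allowance

Service from 19 Mar 2027 to Nov 26, 2027: 252 days.
401(k) Plan — status full-time ✓ (not excluded); service 252 days ≥ 6 months (≈180 days) ✓; 45 hrs/wk ≥ 25 ✓; grade P6 ≥ P2 ✓ → eligible.
Phone Allowance — status full-time ✓; service 252 days ≥ 2 months (≈60 days) ✓; rating 4 ≥ 3 ✓; age 46 ≥ 21 ✓ → eligible.
Legal Services Plan — status full-time ✓; service 252 days < 24 months (≈720 days) ✗ → not eligible.
Remote Work Stipend — status full-time ✓; service 252 days < 9 months (≈270 days) ✗ → not eligible.
Dependent Care FSA — service 252 days ≥ 30 days ✓; site Raleigh ✗ (not Fresno) → not eligible.
Unlimited PTO Program — service 252 days < 24 months (≈720 days) ✗ → not eligible.
Paid Parental Leave — status full-time ✓; service 252 days < 9 months (≈270 days) ✗ → not eligible.
Health Savings Account — status full-time ✓; service 252 days ≥ 4 weeks (≈28 days) ✓; site Raleigh ✗ (not Reno) → not eligible.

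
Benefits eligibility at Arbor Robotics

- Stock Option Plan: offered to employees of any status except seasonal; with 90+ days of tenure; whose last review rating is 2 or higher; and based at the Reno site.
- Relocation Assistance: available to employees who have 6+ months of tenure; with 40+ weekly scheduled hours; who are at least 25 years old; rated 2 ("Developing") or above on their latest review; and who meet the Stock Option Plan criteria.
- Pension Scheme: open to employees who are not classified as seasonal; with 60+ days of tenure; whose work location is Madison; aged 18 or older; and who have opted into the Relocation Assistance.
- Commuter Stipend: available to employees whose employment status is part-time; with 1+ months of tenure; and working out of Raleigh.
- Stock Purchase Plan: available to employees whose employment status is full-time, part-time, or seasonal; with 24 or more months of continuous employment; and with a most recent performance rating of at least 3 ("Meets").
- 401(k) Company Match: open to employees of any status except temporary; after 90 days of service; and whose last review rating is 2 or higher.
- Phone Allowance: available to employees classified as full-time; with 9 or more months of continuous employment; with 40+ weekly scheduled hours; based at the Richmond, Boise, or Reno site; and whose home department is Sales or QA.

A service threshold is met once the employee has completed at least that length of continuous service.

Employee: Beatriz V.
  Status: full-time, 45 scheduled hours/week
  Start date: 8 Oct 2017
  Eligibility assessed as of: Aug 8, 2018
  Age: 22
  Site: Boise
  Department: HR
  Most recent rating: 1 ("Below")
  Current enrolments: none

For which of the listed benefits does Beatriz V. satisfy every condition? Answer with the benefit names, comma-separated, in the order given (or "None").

Service from 8 Oct 2017 to Aug 8, 2018: 304 days.
Stock Option Plan — status full-time ✓ (not excluded); service 304 days ≥ 90 days ✓; rating 1 < 2 ✗ → not eligible.
Relocation Assistance — service 304 days ≥ 6 months (≈180 days) ✓; 45 hrs/wk ≥ 40 ✓; age 22 < 25 ✗ → not eligible.
Pension Scheme — status full-time ✓ (not excluded); service 304 days ≥ 60 days ✓; site Boise ✗ (not Madison) → not eligible.
Commuter Stipend — status full-time ✗ (requires part-time) → not eligible.
Stock Purchase Plan — status full-time ✓; service 304 days < 24 months (≈720 days) ✗ → not eligible.
401(k) Company Match — status full-time ✓ (not excluded); service 304 days ≥ 90 days ✓; rating 1 < 2 ✗ → not eligible.
Phone Allowance — status full-time ✓; service 304 days ≥ 9 months (≈270 days) ✓; 45 hrs/wk ≥ 40 ✓; site Boise ✓; dept HR ✗ → not eligible.

None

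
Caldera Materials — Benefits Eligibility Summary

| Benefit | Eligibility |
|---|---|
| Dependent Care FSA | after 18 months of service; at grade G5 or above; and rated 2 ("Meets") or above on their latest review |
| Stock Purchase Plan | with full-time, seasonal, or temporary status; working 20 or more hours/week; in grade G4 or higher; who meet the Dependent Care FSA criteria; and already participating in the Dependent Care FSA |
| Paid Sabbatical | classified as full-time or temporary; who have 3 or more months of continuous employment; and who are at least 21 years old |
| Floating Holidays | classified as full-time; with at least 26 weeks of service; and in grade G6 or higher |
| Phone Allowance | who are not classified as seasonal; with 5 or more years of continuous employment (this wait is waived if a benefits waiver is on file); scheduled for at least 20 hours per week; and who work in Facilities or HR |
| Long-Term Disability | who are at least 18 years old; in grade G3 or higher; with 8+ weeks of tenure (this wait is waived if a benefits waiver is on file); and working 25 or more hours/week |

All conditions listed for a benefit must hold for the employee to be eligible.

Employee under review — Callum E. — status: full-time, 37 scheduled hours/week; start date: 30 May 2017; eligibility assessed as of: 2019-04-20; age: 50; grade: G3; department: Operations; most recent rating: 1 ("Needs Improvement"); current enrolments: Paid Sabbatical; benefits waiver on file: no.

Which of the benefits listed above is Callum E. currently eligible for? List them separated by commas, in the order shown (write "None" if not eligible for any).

Paid Sabbatical, Long-Term Disability

Service from 30 May 2017 to 2019-04-20: 690 days.
Dependent Care FSA — service 690 days ≥ 18 months (≈540 days) ✓; grade G3 < G5 ✗ → not eligible.
Stock Purchase Plan — status full-time ✓; 37 hrs/wk ≥ 20 ✓; grade G3 < G4 ✗ → not eligible.
Paid Sabbatical — status full-time ✓; service 690 days ≥ 3 months (≈90 days) ✓; age 50 ≥ 21 ✓ → eligible.
Floating Holidays — status full-time ✓; service 690 days ≥ 26 weeks (≈182 days) ✓; grade G3 < G6 ✗ → not eligible.
Phone Allowance — status full-time ✓ (not excluded); no waiver, service 690 days < 5 years (≈1825 days) ✗ → not eligible.
Long-Term Disability — age 50 ≥ 18 ✓; grade G3 ≥ G3 ✓; no waiver, service 690 days ≥ 8 weeks (≈56 days) ✓; 37 hrs/wk ≥ 25 ✓ → eligible.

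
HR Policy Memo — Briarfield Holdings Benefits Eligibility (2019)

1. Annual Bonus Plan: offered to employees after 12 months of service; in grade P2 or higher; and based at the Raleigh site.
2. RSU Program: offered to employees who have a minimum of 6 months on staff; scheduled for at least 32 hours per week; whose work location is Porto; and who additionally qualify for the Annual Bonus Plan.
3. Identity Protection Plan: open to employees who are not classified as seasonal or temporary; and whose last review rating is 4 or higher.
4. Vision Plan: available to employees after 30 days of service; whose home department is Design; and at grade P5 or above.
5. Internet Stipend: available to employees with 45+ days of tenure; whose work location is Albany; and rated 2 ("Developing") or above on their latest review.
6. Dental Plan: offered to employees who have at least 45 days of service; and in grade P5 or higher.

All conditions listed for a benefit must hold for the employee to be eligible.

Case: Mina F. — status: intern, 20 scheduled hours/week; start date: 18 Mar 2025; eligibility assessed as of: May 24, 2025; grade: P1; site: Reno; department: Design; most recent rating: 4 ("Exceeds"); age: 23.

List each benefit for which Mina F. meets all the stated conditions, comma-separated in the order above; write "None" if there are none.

Service from 18 Mar 2025 to May 24, 2025: 67 days.
Annual Bonus Plan — service 67 days < 12 months (≈360 days) ✗ → not eligible.
RSU Program — service 67 days < 6 months (≈180 days) ✗ → not eligible.
Identity Protection Plan — status intern ✓ (not excluded); rating 4 ≥ 4 ✓ → eligible.
Vision Plan — service 67 days ≥ 30 days ✓; dept Design ✓; grade P1 < P5 ✗ → not eligible.
Internet Stipend — service 67 days ≥ 45 days ✓; site Reno ✗ (not Albany) → not eligible.
Dental Plan — service 67 days ≥ 45 days ✓; grade P1 < P5 ✗ → not eligible.

Identity Protection Plan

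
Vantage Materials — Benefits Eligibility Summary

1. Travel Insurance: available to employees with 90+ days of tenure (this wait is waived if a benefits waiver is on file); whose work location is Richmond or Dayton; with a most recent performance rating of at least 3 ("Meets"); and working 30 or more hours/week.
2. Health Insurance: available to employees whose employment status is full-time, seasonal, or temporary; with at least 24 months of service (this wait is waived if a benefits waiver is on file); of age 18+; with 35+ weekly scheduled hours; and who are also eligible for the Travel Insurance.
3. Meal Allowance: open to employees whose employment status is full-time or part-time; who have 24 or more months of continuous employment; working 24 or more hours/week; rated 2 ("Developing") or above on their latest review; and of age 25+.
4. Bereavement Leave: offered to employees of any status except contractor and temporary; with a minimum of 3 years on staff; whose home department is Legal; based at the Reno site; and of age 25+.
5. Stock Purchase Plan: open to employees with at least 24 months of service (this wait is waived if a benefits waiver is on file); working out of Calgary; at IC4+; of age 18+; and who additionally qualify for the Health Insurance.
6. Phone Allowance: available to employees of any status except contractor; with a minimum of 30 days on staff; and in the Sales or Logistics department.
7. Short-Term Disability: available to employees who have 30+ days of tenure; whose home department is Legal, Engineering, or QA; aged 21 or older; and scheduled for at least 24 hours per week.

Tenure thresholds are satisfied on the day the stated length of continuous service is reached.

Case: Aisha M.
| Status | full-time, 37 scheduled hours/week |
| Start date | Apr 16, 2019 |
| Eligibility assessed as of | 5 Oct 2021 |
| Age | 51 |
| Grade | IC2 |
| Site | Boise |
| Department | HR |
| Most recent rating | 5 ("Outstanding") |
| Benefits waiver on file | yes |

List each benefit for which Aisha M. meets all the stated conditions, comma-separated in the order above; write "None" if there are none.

Meal Allowance

Service from Apr 16, 2019 to 5 Oct 2021: 903 days.
Travel Insurance — benefits waiver on file ✓; site Boise ✗ (not Richmond or Dayton) → not eligible.
Health Insurance — status full-time ✓; benefits waiver on file ✓; age 51 ≥ 18 ✓; 37 hrs/wk ≥ 35 ✓; not eligible for Travel Insurance ✗ → not eligible.
Meal Allowance — status full-time ✓; service 903 days ≥ 24 months (≈720 days) ✓; 37 hrs/wk ≥ 24 ✓; rating 5 ≥ 2 ✓; age 51 ≥ 25 ✓ → eligible.
Bereavement Leave — status full-time ✓ (not excluded); service 903 days < 3 years (≈1095 days) ✗ → not eligible.
Stock Purchase Plan — benefits waiver on file ✓; site Boise ✗ (not Calgary) → not eligible.
Phone Allowance — status full-time ✓ (not excluded); service 903 days ≥ 30 days ✓; dept HR ✗ → not eligible.
Short-Term Disability — service 903 days ≥ 30 days ✓; dept HR ✗ → not eligible.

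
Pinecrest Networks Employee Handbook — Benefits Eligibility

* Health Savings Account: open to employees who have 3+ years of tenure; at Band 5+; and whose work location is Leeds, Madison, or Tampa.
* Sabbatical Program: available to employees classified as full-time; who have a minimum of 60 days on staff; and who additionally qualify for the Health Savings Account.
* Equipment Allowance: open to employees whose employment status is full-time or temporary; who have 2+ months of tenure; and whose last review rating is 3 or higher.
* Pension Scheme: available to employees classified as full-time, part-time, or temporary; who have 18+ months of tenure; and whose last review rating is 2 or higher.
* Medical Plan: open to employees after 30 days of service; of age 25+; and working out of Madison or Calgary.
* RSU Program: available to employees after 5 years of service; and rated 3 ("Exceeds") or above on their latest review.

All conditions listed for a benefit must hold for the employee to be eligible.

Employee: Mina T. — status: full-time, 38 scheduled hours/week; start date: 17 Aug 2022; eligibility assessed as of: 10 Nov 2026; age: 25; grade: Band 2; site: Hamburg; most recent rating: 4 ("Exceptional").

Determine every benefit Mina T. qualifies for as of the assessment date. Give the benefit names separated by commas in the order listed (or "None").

Service from 17 Aug 2022 to 10 Nov 2026: 1546 days.
Health Savings Account — service 1546 days ≥ 3 years (≈1095 days) ✓; grade Band 2 < Band 5 ✗ → not eligible.
Sabbatical Program — status full-time ✓; service 1546 days ≥ 60 days ✓; not eligible for Health Savings Account ✗ → not eligible.
Equipment Allowance — status full-time ✓; service 1546 days ≥ 2 months (≈60 days) ✓; rating 4 ≥ 3 ✓ → eligible.
Pension Scheme — status full-time ✓; service 1546 days ≥ 18 months (≈540 days) ✓; rating 4 ≥ 2 ✓ → eligible.
Medical Plan — service 1546 days ≥ 30 days ✓; age 25 ≥ 25 ✓; site Hamburg ✗ (not Madison or Calgary) → not eligible.
RSU Program — service 1546 days < 5 years (≈1825 days) ✗ → not eligible.

Equipment Allowance, Pension Scheme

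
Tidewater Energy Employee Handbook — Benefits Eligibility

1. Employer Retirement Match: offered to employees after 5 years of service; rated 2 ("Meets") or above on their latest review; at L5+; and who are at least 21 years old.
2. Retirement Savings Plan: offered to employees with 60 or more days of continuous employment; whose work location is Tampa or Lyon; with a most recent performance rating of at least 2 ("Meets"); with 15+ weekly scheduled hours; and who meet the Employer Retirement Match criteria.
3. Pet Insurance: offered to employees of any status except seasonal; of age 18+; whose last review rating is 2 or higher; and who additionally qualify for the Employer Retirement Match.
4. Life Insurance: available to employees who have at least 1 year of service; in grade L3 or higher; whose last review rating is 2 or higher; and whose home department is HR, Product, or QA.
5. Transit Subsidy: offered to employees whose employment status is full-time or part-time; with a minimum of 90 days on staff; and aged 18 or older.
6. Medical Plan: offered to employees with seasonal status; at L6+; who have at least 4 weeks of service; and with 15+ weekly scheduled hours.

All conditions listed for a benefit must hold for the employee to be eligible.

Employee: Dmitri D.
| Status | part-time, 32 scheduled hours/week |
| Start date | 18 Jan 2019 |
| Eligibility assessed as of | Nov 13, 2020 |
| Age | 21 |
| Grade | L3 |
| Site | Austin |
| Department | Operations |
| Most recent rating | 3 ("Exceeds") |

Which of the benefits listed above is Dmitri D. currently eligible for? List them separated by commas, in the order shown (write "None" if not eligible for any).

Transit Subsidy

Service from 18 Jan 2019 to Nov 13, 2020: 665 days.
Employer Retirement Match — service 665 days < 5 years (≈1825 days) ✗ → not eligible.
Retirement Savings Plan — service 665 days ≥ 60 days ✓; site Austin ✗ (not Tampa or Lyon) → not eligible.
Pet Insurance — status part-time ✓ (not excluded); age 21 ≥ 18 ✓; rating 3 ≥ 2 ✓; not eligible for Employer Retirement Match ✗ → not eligible.
Life Insurance — service 665 days ≥ 1 year (≈365 days) ✓; grade L3 ≥ L3 ✓; rating 3 ≥ 2 ✓; dept Operations ✗ → not eligible.
Transit Subsidy — status part-time ✓; service 665 days ≥ 90 days ✓; age 21 ≥ 18 ✓ → eligible.
Medical Plan — status part-time ✗ (requires seasonal) → not eligible.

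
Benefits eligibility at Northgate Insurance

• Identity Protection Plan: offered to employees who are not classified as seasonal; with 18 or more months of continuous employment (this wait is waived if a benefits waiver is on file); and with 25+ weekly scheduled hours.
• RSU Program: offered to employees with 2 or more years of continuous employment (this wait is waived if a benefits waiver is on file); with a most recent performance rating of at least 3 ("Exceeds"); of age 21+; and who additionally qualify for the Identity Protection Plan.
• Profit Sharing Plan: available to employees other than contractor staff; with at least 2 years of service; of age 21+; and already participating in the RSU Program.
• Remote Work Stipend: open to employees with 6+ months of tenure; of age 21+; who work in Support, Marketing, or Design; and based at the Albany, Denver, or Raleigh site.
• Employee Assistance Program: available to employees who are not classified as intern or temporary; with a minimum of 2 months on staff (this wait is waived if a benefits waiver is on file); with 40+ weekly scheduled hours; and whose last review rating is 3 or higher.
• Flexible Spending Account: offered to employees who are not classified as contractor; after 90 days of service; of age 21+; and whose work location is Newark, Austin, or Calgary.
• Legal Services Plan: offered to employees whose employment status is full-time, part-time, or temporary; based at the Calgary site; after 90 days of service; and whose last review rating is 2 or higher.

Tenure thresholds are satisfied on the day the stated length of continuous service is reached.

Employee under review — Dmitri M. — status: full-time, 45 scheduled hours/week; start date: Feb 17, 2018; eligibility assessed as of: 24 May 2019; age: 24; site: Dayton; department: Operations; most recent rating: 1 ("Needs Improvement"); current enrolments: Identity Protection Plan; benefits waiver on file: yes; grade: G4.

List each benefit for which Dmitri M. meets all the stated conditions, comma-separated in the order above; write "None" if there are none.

Service from Feb 17, 2018 to 24 May 2019: 461 days.
Identity Protection Plan — status full-time ✓ (not excluded); benefits waiver on file ✓; 45 hrs/wk ≥ 25 ✓ → eligible.
RSU Program — benefits waiver on file ✓; rating 1 < 3 ✗ → not eligible.
Profit Sharing Plan — status full-time ✓ (not excluded); service 461 days < 2 years (≈730 days) ✗ → not eligible.
Remote Work Stipend — service 461 days ≥ 6 months (≈180 days) ✓; age 24 ≥ 21 ✓; dept Operations ✗ → not eligible.
Employee Assistance Program — status full-time ✓ (not excluded); benefits waiver on file ✓; 45 hrs/wk ≥ 40 ✓; rating 1 < 3 ✗ → not eligible.
Flexible Spending Account — status full-time ✓ (not excluded); service 461 days ≥ 90 days ✓; age 24 ≥ 21 ✓; site Dayton ✗ (not Newark, Austin, or Calgary) → not eligible.
Legal Services Plan — status full-time ✓; site Dayton ✗ (not Calgary) → not eligible.

Identity Protection Plan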